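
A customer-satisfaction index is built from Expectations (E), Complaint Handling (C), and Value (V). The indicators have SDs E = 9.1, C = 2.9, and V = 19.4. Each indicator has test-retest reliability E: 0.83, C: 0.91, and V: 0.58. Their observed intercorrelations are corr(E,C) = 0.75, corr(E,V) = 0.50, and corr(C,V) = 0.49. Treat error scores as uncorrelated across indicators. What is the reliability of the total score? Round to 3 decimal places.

0.766

Var(E+C+V) = 9.1² + 2.9² + 19.4² + 2·[9.1·2.9·0.75 + 9.1·19.4·0.50 + 2.9·19.4·0.49] = 467.58 + 271.26 = 738.84.
Under uncorrelated errors the observed covariances equal the true-score covariances, so only the own-variance terms attenuate.
True-score variance = [9.1²·0.83 + 2.9²·0.91 + 19.4²·0.58] + 271.26 = 294.674 + 271.26 = 565.934.
Reliability = 565.934 / 738.84 = 0.766.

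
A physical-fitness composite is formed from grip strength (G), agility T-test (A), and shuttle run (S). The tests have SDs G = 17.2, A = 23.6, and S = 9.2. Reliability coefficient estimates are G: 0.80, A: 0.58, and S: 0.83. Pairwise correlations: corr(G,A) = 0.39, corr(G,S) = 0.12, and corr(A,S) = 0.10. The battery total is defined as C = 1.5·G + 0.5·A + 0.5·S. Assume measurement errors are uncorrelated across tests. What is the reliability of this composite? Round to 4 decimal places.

0.8230

Var(C) = 1.5²·17.2² + 0.5²·23.6² + 0.5²·9.2² + 2·[0.75·17.2·23.6·0.39 + 0.75·17.2·9.2·0.12 + 0.25·23.6·9.2·0.10] = 826.04 + 276.802 = 1102.84.
With uncorrelated errors the cross-covariances are all true-score covariance, so they carry over unchanged; only the diagonal terms shrink to ρᵢσᵢ².
True-score variance = [1.5²·17.2²·0.80 + 0.5²·23.6²·0.58 + 0.5²·9.2²·0.83] + 276.802 = 630.834 + 276.802 = 907.636.
Reliability = 907.636 / 1102.84 = 0.8230.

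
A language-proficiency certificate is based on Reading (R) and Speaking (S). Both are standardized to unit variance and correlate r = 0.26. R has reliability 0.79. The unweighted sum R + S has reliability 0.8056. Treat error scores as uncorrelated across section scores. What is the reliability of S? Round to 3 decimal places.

Var(R+S) = 2 + 2·0.26 = 2.520.
True-score variance = ρ_R + ρ_S + 2·0.26, so 0.8056 = (0.79 + ρ_S + 0.52) / 2.520.
ρ_S = 0.8056·2.520 − 0.79 − 0.52 = 0.720.

0.720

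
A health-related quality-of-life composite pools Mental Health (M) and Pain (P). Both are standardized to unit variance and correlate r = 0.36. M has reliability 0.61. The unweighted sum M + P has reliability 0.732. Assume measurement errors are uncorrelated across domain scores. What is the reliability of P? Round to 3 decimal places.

Var(M+P) = 2 + 2·0.36 = 2.720.
True-score variance = ρ_M + ρ_P + 2·0.36, so 0.732 = (0.61 + ρ_P + 0.72) / 2.720.
ρ_P = 0.732·2.720 − 0.61 − 0.72 = 0.661.

0.661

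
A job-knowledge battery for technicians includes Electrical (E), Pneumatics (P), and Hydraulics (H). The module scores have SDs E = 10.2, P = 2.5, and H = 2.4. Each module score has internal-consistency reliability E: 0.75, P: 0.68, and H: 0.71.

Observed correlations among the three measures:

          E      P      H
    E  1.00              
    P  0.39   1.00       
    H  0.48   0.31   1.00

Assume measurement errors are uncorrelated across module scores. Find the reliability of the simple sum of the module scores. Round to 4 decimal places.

Var(E+P+H) = 10.2² + 2.5² + 2.4² + 2·[10.2·2.5·0.39 + 10.2·2.4·0.48 + 2.5·2.4·0.31] = 116.05 + 47.1108 = 163.161.
With uncorrelated errors the cross-covariances are all true-score covariance, so they carry over unchanged; only the diagonal terms shrink to ρᵢσᵢ².
True-score variance = [10.2²·0.75 + 2.5²·0.68 + 2.4²·0.71] + 47.1108 = 86.3696 + 47.1108 = 133.48.
Reliability = 133.48 / 163.161 = 0.8181.

0.8181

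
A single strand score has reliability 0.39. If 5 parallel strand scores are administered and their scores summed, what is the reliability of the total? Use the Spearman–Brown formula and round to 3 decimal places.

0.762

ρ_k = kρ / (1 + (k−1)ρ) = 5·0.39 / (1 + 4·0.39) = 1.950 / 2.560 = 0.762.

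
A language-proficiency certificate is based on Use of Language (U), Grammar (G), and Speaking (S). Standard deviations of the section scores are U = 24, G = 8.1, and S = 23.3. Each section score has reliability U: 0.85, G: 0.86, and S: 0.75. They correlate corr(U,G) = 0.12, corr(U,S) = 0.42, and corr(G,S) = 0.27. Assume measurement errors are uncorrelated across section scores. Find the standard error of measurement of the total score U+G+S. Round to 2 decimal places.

15.21

Var(total) = 1184.5 + 618.298 = 1802.8.
True-score variance = 953.192 + 618.298 = 1571.49, so reliability = 0.8717.
Error variance = 1802.8 − 1571.49 = 231.308; SEM = √231.308 = 15.21.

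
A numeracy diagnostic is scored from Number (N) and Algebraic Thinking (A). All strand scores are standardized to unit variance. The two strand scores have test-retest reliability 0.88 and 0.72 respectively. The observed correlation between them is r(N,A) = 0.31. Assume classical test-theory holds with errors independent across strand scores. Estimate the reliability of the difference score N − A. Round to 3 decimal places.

Var(N−A) = 1 + 1 − 2·0.31 = 2 − 0.62 = 1.38.
With uncorrelated errors the cross-covariances are all true-score covariance, so they carry over unchanged; only the diagonal terms shrink to ρᵢσᵢ².
True-score variance = [0.88 + 0.72] − 0.62 = 1.6 − 0.62 = 0.98.
Reliability = 0.98 / 1.38 = 0.710.

0.710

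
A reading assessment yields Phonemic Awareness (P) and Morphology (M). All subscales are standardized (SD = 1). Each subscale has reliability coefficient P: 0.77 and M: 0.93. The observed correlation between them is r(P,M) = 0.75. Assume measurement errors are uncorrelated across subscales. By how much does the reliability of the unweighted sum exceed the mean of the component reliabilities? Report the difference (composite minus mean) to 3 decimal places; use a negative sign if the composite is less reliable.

0.064

Var(sum) = 2 + 1.5 = 3.5; true-score variance = 1.7 + 1.5 = 3.2; composite reliability = 0.9143.
Mean component reliability = 0.8500.
Difference = 0.9143 − 0.8500 = 0.064.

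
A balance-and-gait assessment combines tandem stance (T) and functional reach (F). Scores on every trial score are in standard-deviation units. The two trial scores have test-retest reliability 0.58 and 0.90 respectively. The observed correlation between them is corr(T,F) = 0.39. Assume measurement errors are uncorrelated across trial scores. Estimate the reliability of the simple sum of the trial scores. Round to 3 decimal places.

Var(T+F) = 2 + 2·[0.39] = 2 + 0.78 = 2.78.
Under uncorrelated errors the observed covariances equal the true-score covariances, so only the own-variance terms attenuate.
True-score variance = [0.58 + 0.90] + 0.78 = 1.48 + 0.78 = 2.26.
Reliability = 2.26 / 2.78 = 0.813.

0.813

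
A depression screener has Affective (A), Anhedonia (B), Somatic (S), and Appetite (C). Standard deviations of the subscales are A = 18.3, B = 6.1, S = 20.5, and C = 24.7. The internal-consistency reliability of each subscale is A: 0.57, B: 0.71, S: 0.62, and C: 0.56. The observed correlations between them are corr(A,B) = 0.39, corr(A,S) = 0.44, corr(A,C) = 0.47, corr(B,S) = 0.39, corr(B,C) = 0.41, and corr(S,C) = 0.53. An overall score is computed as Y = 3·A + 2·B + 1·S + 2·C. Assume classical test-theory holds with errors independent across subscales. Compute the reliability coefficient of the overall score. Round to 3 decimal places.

0.783

Var(Y) = 3²·18.3² + 2²·6.1² + 20.5² + 2²·24.7² + 2·[6·18.3·6.1·0.39 + 3·18.3·20.5·0.44 + 6·18.3·24.7·0.47 + 2·6.1·20.5·0.39 + 4·6.1·24.7·0.41 + 2·20.5·24.7·0.53] = 6023.46 + 5824.9 = 11848.4.
Because errors are independent across components, Cov(Tᵢ,Tⱼ) = Cov(Xᵢ,Xⱼ); the off-diagonal part of the true-score variance is the same as above.
True-score variance = [3²·18.3²·0.57 + 2²·6.1²·0.71 + 20.5²·0.62 + 2²·24.7²·0.56] + 5824.9 = 3450.82 + 5824.9 = 9275.72.
Reliability = 9275.72 / 11848.4 = 0.783.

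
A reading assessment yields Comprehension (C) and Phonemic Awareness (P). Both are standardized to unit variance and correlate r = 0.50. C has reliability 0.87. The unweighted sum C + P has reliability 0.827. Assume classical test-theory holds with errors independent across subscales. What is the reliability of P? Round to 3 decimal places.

Var(C+P) = 2 + 2·0.50 = 3.000.
True-score variance = ρ_C + ρ_P + 2·0.50, so 0.827 = (0.87 + ρ_P + 1.00) / 3.000.
ρ_P = 0.827·3.000 − 0.87 − 1.00 = 0.611.

0.611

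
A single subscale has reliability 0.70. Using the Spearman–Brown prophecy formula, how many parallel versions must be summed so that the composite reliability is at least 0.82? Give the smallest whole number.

2

k ≥ ρ*(1−ρ₁)/(ρ₁(1−ρ*)) = 0.82·0.30 / (0.70·0.18) = 1.952.
Smallest integer k = 2.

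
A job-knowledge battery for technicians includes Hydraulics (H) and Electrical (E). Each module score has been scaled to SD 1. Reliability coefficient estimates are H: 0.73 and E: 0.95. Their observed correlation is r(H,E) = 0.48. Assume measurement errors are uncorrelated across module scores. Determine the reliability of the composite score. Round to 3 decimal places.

0.892

Var(H+E) = 2 + 2·[0.48] = 2 + 0.96 = 2.96.
Because errors are independent across components, Cov(Tᵢ,Tⱼ) = Cov(Xᵢ,Xⱼ); the off-diagonal part of the true-score variance is the same as above.
True-score variance = [0.73 + 0.95] + 0.96 = 1.68 + 0.96 = 2.64.
Reliability = 2.64 / 2.96 = 0.892.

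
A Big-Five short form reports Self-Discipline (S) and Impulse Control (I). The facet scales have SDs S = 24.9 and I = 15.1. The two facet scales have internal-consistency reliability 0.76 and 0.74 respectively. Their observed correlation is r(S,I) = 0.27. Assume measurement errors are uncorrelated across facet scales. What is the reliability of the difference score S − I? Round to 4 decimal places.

0.6774

Var(S−I) = 24.9² + 15.1² − 2·24.9·15.1·0.27 = 848.02 − 203.035 = 644.985.
Under uncorrelated errors the observed covariances equal the true-score covariances, so only the own-variance terms attenuate.
True-score variance = [24.9²·0.76 + 15.1²·0.74] − 203.035 = 639.935 − 203.035 = 436.9.
Reliability = 436.9 / 644.985 = 0.6774.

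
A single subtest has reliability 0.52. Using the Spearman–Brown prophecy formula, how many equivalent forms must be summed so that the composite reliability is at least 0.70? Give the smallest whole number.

k ≥ ρ*(1−ρ₁)/(ρ₁(1−ρ*)) = 0.70·0.48 / (0.52·0.30) = 2.154.
Smallest integer k = 3.

3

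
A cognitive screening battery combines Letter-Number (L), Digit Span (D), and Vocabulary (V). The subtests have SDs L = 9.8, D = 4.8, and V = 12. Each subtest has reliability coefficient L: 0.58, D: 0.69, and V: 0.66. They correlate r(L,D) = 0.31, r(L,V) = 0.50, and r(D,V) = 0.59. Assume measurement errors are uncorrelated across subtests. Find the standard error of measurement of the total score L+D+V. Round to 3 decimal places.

9.820

Var(total) = 263.08 + 214.733 = 477.813.
True-score variance = 166.641 + 214.733 = 381.374, so reliability = 0.7982.
Error variance = 477.813 − 381.374 = 96.4392; SEM = √96.4392 = 9.820.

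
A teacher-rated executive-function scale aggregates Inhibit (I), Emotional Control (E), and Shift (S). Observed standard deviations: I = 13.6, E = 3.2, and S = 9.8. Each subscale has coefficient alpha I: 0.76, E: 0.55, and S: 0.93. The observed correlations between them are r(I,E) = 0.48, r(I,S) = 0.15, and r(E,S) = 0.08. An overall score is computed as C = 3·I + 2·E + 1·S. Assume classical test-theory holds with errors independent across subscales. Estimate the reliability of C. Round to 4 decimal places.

0.8054

Var(C) = 3²·13.6² + 2²·3.2² + 9.8² + 2·[6·13.6·3.2·0.48 + 3·13.6·9.8·0.15 + 2·3.2·9.8·0.08] = 1801.64 + 380.662 = 2182.3.
Under uncorrelated errors the observed covariances equal the true-score covariances, so only the own-variance terms attenuate.
True-score variance = [3²·13.6²·0.76 + 2²·3.2²·0.55 + 9.8²·0.93] + 380.662 = 1376.97 + 380.662 = 1757.63.
Reliability = 1757.63 / 2182.3 = 0.8054.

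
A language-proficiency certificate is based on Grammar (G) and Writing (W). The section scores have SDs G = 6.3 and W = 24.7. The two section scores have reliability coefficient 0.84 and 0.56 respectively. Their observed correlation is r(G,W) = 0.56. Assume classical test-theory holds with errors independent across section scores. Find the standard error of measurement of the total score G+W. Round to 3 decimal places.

Var(total) = 649.78 + 174.283 = 824.063.
True-score variance = 374.99 + 174.283 = 549.273, so reliability = 0.6665.
Error variance = 824.063 − 549.273 = 274.79; SEM = √274.79 = 16.577.

16.577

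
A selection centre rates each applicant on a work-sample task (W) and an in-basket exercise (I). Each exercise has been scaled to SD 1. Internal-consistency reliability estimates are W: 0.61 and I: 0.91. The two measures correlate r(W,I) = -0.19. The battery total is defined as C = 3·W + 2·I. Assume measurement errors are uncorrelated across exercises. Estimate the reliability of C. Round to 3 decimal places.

Var(C) = 3² + 2² + 2·[6·(-0.19)] = 13 − 2.28 = 10.72.
With uncorrelated errors the cross-covariances are all true-score covariance, so they carry over unchanged; only the diagonal terms shrink to ρᵢσᵢ².
True-score variance = [3²·0.61 + 2²·0.91] − 2.28 = 9.13 − 2.28 = 6.85.
Reliability = 6.85 / 10.72 = 0.639.

0.639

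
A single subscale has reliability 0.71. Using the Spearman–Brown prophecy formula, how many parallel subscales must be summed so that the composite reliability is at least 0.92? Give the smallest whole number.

k ≥ ρ*(1−ρ₁)/(ρ₁(1−ρ*)) = 0.92·0.29 / (0.71·0.08) = 4.697.
Smallest integer k = 5.

5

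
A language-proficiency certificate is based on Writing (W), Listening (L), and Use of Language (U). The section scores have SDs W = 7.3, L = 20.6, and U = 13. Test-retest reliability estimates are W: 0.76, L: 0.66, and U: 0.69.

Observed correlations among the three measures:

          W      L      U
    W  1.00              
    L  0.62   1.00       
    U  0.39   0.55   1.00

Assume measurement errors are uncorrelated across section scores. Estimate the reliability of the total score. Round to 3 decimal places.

Var(W+L+U) = 7.3² + 20.6² + 13² + 2·[7.3·20.6·0.62 + 7.3·13·0.39 + 20.6·13·0.55] = 646.65 + 555.073 = 1201.72.
Under uncorrelated errors the observed covariances equal the true-score covariances, so only the own-variance terms attenuate.
True-score variance = [7.3²·0.76 + 20.6²·0.66 + 13²·0.69] + 555.073 = 437.188 + 555.073 = 992.261.
Reliability = 992.261 / 1201.72 = 0.826.

0.826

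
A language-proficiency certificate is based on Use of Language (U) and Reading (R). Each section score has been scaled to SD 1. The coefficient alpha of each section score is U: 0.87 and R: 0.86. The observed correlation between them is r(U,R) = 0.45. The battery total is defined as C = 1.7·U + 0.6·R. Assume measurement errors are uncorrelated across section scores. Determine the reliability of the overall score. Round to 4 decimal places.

0.8978

Var(C) = 1.7² + 0.6² + 2·[1.02·0.45] = 3.25 + 0.918 = 4.168.
Because errors are independent across components, Cov(Tᵢ,Tⱼ) = Cov(Xᵢ,Xⱼ); the off-diagonal part of the true-score variance is the same as above.
True-score variance = [1.7²·0.87 + 0.6²·0.86] + 0.918 = 2.8239 + 0.918 = 3.7419.
Reliability = 3.7419 / 4.168 = 0.8978.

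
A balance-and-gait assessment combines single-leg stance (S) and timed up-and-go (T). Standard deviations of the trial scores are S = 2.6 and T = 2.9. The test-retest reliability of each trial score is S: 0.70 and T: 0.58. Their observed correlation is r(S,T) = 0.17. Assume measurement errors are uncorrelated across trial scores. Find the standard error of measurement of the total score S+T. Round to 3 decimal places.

2.358

Var(total) = 15.17 + 2.5636 = 17.7336.
True-score variance = 9.6098 + 2.5636 = 12.1734, so reliability = 0.6865.
Error variance = 17.7336 − 12.1734 = 5.5602; SEM = √5.5602 = 2.358.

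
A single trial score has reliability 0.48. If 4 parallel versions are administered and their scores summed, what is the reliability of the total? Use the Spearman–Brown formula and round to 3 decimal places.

ρ_k = kρ / (1 + (k−1)ρ) = 4·0.48 / (1 + 3·0.48) = 1.920 / 2.440 = 0.787.

0.787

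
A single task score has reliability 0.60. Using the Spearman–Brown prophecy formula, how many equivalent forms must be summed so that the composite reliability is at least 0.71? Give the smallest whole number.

2

k ≥ ρ*(1−ρ₁)/(ρ₁(1−ρ*)) = 0.71·0.40 / (0.60·0.29) = 1.632.
Smallest integer k = 2.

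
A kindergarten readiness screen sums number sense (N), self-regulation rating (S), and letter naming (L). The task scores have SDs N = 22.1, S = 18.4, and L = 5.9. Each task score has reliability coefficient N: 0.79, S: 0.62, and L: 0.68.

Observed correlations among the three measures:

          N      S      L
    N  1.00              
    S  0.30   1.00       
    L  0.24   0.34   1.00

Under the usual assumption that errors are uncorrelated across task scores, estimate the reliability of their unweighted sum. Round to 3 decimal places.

Var(N+S+L) = 22.1² + 18.4² + 5.9² + 2·[22.1·18.4·0.30 + 22.1·5.9·0.24 + 18.4·5.9·0.34] = 861.78 + 380.392 = 1242.17.
With uncorrelated errors the cross-covariances are all true-score covariance, so they carry over unchanged; only the diagonal terms shrink to ρᵢσᵢ².
True-score variance = [22.1²·0.79 + 18.4²·0.62 + 5.9²·0.68] + 380.392 = 619.422 + 380.392 = 999.814.
Reliability = 999.814 / 1242.17 = 0.805.

0.805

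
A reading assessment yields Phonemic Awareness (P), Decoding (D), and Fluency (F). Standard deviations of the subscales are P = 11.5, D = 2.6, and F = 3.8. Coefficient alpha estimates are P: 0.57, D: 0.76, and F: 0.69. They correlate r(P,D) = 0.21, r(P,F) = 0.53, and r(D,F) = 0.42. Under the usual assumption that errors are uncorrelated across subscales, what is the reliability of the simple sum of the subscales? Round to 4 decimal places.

Var(P+D+F) = 11.5² + 2.6² + 3.8² + 2·[11.5·2.6·0.21 + 11.5·3.8·0.53 + 2.6·3.8·0.42] = 153.45 + 67.1792 = 220.629.
Under uncorrelated errors the observed covariances equal the true-score covariances, so only the own-variance terms attenuate.
True-score variance = [11.5²·0.57 + 2.6²·0.76 + 3.8²·0.69] + 67.1792 = 90.4837 + 67.1792 = 157.663.
Reliability = 157.663 / 220.629 = 0.7146.

0.7146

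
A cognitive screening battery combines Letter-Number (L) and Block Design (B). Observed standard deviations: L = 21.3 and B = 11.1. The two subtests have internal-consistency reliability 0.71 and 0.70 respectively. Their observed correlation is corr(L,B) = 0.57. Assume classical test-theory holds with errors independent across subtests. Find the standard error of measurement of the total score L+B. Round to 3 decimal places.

12.982

Var(total) = 576.9 + 269.53 = 846.43.
True-score variance = 408.367 + 269.53 = 677.897, so reliability = 0.8009.
Error variance = 846.43 − 677.897 = 168.533; SEM = √168.533 = 12.982.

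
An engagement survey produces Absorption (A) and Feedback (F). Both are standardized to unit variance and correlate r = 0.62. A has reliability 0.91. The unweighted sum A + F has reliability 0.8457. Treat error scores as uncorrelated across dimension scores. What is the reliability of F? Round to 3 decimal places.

0.590

Var(A+F) = 2 + 2·0.62 = 3.240.
True-score variance = ρ_A + ρ_F + 2·0.62, so 0.8457 = (0.91 + ρ_F + 1.24) / 3.240.
ρ_F = 0.8457·3.240 − 0.91 − 1.24 = 0.590.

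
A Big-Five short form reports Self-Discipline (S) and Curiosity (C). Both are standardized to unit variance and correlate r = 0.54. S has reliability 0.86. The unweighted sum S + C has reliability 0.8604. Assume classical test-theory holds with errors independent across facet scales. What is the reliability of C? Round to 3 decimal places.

Var(S+C) = 2 + 2·0.54 = 3.080.
True-score variance = ρ_S + ρ_C + 2·0.54, so 0.8604 = (0.86 + ρ_C + 1.08) / 3.080.
ρ_C = 0.8604·3.080 − 0.86 − 1.08 = 0.710.

0.710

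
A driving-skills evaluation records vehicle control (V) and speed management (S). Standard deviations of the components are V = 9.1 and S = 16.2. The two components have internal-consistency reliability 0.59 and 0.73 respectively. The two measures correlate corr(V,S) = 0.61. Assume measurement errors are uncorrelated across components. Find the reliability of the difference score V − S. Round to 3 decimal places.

0.366

Var(V−S) = 9.1² + 16.2² − 2·9.1·16.2·0.61 = 345.25 − 179.852 = 165.398.
Under uncorrelated errors the observed covariances equal the true-score covariances, so only the own-variance terms attenuate.
True-score variance = [9.1²·0.59 + 16.2²·0.73] − 179.852 = 240.439 − 179.852 = 60.5867.
Reliability = 60.5867 / 165.398 = 0.366.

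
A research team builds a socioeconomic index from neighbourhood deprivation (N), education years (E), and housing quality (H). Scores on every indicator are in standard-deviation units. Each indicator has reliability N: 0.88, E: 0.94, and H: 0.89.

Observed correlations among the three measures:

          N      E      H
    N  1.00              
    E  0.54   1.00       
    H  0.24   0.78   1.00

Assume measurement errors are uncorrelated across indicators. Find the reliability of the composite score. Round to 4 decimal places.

Var(N+E+H) = 3 + 2·[0.54 + 0.24 + 0.78] = 3 + 3.12 = 6.12.
Under uncorrelated errors the observed covariances equal the true-score covariances, so only the own-variance terms attenuate.
True-score variance = [0.88 + 0.94 + 0.89] + 3.12 = 2.71 + 3.12 = 5.83.
Reliability = 5.83 / 6.12 = 0.9526.

0.9526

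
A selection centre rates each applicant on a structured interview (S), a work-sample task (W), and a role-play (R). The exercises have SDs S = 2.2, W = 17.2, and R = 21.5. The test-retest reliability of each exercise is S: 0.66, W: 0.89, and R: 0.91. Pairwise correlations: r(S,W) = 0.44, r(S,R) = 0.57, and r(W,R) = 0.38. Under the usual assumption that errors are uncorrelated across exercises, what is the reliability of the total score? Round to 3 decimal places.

0.933

Var(S+W+R) = 2.2² + 17.2² + 21.5² + 2·[2.2·17.2·0.44 + 2.2·21.5·0.57 + 17.2·21.5·0.38] = 762.93 + 368.269 = 1131.2.
Under uncorrelated errors the observed covariances equal the true-score covariances, so only the own-variance terms attenuate.
True-score variance = [2.2²·0.66 + 17.2²·0.89 + 21.5²·0.91] + 368.269 = 687.139 + 368.269 = 1055.41.
Reliability = 1055.41 / 1131.2 = 0.933.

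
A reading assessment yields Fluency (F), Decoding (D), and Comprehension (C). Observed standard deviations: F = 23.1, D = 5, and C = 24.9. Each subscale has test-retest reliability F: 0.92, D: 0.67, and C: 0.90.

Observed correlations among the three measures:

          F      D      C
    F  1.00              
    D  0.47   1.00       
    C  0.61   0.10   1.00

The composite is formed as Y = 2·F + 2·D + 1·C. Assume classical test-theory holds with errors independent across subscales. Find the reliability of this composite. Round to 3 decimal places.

0.944

Var(Y) = 2²·23.1² + 2²·5² + 24.9² + 2·[4·23.1·5·0.47 + 2·23.1·24.9·0.61 + 2·5·24.9·0.10] = 2854.45 + 1887.54 = 4741.99.
Under uncorrelated errors the observed covariances equal the true-score covariances, so only the own-variance terms attenuate.
True-score variance = [2²·23.1²·0.92 + 2²·5²·0.67 + 24.9²·0.90] + 1887.54 = 2588.69 + 1887.54 = 4476.24.
Reliability = 4476.24 / 4741.99 = 0.944.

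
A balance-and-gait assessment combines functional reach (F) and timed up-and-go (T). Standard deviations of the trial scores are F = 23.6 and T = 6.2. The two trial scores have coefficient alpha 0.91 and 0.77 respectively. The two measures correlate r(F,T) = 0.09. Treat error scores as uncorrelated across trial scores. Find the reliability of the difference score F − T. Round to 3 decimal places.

0.896

Var(F−T) = 23.6² + 6.2² − 2·23.6·6.2·0.09 = 595.4 − 26.3376 = 569.062.
Because errors are independent across components, Cov(Tᵢ,Tⱼ) = Cov(Xᵢ,Xⱼ); the off-diagonal part of the true-score variance is the same as above.
True-score variance = [23.6²·0.91 + 6.2²·0.77] − 26.3376 = 536.432 − 26.3376 = 510.095.
Reliability = 510.095 / 569.062 = 0.896.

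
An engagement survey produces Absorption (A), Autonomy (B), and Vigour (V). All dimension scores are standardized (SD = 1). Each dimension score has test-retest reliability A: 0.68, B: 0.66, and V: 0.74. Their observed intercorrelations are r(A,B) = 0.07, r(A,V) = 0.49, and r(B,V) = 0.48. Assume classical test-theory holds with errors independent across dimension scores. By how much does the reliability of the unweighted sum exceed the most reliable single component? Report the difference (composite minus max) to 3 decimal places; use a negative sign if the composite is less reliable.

0.079

Var(sum) = 3 + 2.08 = 5.08; true-score variance = 2.08 + 2.08 = 4.16; composite reliability = 0.8189.
Max component reliability = 0.7400.
Difference = 0.8189 − 0.7400 = 0.079.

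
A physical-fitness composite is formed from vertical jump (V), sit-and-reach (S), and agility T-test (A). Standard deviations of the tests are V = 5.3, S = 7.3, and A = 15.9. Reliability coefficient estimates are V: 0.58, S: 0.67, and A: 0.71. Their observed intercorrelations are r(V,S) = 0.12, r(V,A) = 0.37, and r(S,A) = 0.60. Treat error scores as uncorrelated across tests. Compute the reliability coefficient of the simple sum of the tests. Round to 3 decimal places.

0.812

Var(V+S+A) = 5.3² + 7.3² + 15.9² + 2·[5.3·7.3·0.12 + 5.3·15.9·0.37 + 7.3·15.9·0.60] = 334.19 + 210.929 = 545.119.
Because errors are independent across components, Cov(Tᵢ,Tⱼ) = Cov(Xᵢ,Xⱼ); the off-diagonal part of the true-score variance is the same as above.
True-score variance = [5.3²·0.58 + 7.3²·0.67 + 15.9²·0.71] + 210.929 = 231.492 + 210.929 = 442.421.
Reliability = 442.421 / 545.119 = 0.812.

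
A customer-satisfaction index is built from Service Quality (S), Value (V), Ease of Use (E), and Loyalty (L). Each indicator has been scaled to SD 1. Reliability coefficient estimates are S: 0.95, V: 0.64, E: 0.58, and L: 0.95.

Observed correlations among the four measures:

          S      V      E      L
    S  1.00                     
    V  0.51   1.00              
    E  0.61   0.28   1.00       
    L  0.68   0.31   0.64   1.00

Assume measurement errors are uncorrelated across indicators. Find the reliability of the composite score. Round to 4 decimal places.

Var(S+V+E+L) = 4 + 2·[0.51 + 0.61 + 0.68 + 0.28 + 0.31 + 0.64] = 4 + 6.06 = 10.06.
Under uncorrelated errors the observed covariances equal the true-score covariances, so only the own-variance terms attenuate.
True-score variance = [0.95 + 0.64 + 0.58 + 0.95] + 6.06 = 3.12 + 6.06 = 9.18.
Reliability = 9.18 / 10.06 = 0.9125.

0.9125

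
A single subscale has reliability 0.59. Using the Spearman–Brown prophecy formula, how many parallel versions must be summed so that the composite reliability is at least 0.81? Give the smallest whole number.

3

k ≥ ρ*(1−ρ₁)/(ρ₁(1−ρ*)) = 0.81·0.41 / (0.59·0.19) = 2.963.
Smallest integer k = 3.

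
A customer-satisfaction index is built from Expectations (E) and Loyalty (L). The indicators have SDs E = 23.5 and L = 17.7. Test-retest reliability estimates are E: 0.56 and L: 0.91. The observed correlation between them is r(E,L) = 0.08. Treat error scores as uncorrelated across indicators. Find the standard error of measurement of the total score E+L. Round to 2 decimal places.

Var(total) = 865.54 + 66.552 = 932.092.
True-score variance = 594.354 + 66.552 = 660.906, so reliability = 0.7091.
Error variance = 932.092 − 660.906 = 271.186; SEM = √271.186 = 16.47.

16.47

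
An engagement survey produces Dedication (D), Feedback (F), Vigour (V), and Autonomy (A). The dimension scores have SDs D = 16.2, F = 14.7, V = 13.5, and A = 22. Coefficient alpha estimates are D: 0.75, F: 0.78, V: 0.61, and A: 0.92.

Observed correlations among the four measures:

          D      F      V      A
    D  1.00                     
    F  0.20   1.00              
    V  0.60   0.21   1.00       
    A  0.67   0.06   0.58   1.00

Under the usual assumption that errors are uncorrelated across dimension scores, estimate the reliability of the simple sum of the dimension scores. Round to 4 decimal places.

Var(D+F+V+A) = 16.2² + 14.7² + 13.5² + 22² + 2·[16.2·14.7·0.20 + 16.2·13.5·0.60 + 16.2·22·0.67 + 14.7·13.5·0.21 + 14.7·22·0.06 + 13.5·22·0.58] = 1144.78 + 1301.95 = 2446.73.
With uncorrelated errors the cross-covariances are all true-score covariance, so they carry over unchanged; only the diagonal terms shrink to ρᵢσᵢ².
True-score variance = [16.2²·0.75 + 14.7²·0.78 + 13.5²·0.61 + 22²·0.92] + 1301.95 = 921.833 + 1301.95 = 2223.78.
Reliability = 2223.78 / 2446.73 = 0.9089.

0.9089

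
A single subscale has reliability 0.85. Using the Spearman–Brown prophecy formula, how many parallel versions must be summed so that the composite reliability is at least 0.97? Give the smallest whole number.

k ≥ ρ*(1−ρ₁)/(ρ₁(1−ρ*)) = 0.97·0.15 / (0.85·0.03) = 5.706.
Smallest integer k = 6.

6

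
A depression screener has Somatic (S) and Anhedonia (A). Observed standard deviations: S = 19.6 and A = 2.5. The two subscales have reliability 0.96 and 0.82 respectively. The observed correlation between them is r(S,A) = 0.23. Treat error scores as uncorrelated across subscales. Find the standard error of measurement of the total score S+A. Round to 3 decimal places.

Var(total) = 390.41 + 22.54 = 412.95.
True-score variance = 373.919 + 22.54 = 396.459, so reliability = 0.9601.
Error variance = 412.95 − 396.459 = 16.4914; SEM = √16.4914 = 4.061.

4.061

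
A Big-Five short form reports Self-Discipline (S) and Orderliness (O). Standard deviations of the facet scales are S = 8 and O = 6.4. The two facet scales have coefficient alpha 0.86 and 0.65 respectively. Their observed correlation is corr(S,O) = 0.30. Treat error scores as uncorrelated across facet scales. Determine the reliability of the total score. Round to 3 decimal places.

Var(S+O) = 8² + 6.4² + 2·[8·6.4·0.30] = 104.96 + 30.72 = 135.68.
Under uncorrelated errors the observed covariances equal the true-score covariances, so only the own-variance terms attenuate.
True-score variance = [8²·0.86 + 6.4²·0.65] + 30.72 = 81.664 + 30.72 = 112.384.
Reliability = 112.384 / 135.68 = 0.828.

0.828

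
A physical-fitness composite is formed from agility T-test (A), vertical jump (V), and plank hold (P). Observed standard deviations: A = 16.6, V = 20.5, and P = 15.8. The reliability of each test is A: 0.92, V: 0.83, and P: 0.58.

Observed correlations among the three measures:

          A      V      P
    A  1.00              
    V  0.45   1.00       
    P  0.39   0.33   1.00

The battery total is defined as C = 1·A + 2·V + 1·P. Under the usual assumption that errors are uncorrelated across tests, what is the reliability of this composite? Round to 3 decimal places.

Var(C) = 16.6² + 2²·20.5² + 15.8² + 2·[2·16.6·20.5·0.45 + 16.6·15.8·0.39 + 2·20.5·15.8·0.33] = 2206.2 + 1244.67 = 3450.87.
Because errors are independent across components, Cov(Tᵢ,Tⱼ) = Cov(Xᵢ,Xⱼ); the off-diagonal part of the true-score variance is the same as above.
True-score variance = [16.6²·0.92 + 2²·20.5²·0.83 + 15.8²·0.58] + 1244.67 = 1793.54 + 1244.67 = 3038.2.
Reliability = 3038.2 / 3450.87 = 0.880.

0.880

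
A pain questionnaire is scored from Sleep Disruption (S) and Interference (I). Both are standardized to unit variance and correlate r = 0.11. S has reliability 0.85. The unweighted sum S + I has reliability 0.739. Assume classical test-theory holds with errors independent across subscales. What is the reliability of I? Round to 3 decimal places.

0.571

Var(S+I) = 2 + 2·0.11 = 2.220.
True-score variance = ρ_S + ρ_I + 2·0.11, so 0.739 = (0.85 + ρ_I + 0.22) / 2.220.
ρ_I = 0.739·2.220 − 0.85 − 0.22 = 0.571.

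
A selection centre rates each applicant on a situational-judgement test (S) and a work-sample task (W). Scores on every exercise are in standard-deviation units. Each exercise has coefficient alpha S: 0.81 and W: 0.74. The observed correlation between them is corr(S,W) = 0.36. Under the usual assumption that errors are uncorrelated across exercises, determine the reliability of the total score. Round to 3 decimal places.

Var(S+W) = 2 + 2·[0.36] = 2 + 0.72 = 2.72.
Under uncorrelated errors the observed covariances equal the true-score covariances, so only the own-variance terms attenuate.
True-score variance = [0.81 + 0.74] + 0.72 = 1.55 + 0.72 = 2.27.
Reliability = 2.27 / 2.72 = 0.835.

0.835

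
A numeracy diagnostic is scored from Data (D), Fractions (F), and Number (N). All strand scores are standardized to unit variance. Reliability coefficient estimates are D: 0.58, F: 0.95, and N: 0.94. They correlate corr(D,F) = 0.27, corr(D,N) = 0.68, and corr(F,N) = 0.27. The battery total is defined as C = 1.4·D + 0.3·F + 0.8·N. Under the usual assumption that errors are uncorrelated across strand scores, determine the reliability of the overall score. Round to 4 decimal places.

0.8105

Var(C) = 1.4² + 0.3² + 0.8² + 2·[0.42·0.27 + 1.12·0.68 + 0.24·0.27] = 2.69 + 1.8796 = 4.5696.
Because errors are independent across components, Cov(Tᵢ,Tⱼ) = Cov(Xᵢ,Xⱼ); the off-diagonal part of the true-score variance is the same as above.
True-score variance = [1.4²·0.58 + 0.3²·0.95 + 0.8²·0.94] + 1.8796 = 1.8239 + 1.8796 = 3.7035.
Reliability = 3.7035 / 4.5696 = 0.8105.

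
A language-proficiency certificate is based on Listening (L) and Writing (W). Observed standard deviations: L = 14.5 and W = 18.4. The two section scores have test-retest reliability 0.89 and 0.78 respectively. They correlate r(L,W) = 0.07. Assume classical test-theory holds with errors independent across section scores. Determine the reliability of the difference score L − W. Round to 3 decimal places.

0.809

Var(L−W) = 14.5² + 18.4² − 2·14.5·18.4·0.07 = 548.81 − 37.352 = 511.458.
Because errors are independent across components, Cov(Tᵢ,Tⱼ) = Cov(Xᵢ,Xⱼ); the off-diagonal part of the true-score variance is the same as above.
True-score variance = [14.5²·0.89 + 18.4²·0.78] − 37.352 = 451.199 − 37.352 = 413.847.
Reliability = 413.847 / 511.458 = 0.809.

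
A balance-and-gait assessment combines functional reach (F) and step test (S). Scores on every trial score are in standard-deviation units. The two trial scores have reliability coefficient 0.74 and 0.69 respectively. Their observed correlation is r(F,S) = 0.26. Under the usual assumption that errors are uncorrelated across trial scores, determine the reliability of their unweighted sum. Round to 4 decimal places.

0.7738

Var(F+S) = 2 + 2·[0.26] = 2 + 0.52 = 2.52.
Under uncorrelated errors the observed covariances equal the true-score covariances, so only the own-variance terms attenuate.
True-score variance = [0.74 + 0.69] + 0.52 = 1.43 + 0.52 = 1.95.
Reliability = 1.95 / 2.52 = 0.7738.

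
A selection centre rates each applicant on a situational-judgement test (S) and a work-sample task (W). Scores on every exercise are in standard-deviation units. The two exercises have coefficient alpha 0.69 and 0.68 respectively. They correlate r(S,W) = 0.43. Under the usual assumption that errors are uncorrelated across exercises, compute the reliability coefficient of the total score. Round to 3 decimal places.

0.780

Var(S+W) = 2 + 2·[0.43] = 2 + 0.86 = 2.86.
With uncorrelated errors the cross-covariances are all true-score covariance, so they carry over unchanged; only the diagonal terms shrink to ρᵢσᵢ².
True-score variance = [0.69 + 0.68] + 0.86 = 1.37 + 0.86 = 2.23.
Reliability = 2.23 / 2.86 = 0.780.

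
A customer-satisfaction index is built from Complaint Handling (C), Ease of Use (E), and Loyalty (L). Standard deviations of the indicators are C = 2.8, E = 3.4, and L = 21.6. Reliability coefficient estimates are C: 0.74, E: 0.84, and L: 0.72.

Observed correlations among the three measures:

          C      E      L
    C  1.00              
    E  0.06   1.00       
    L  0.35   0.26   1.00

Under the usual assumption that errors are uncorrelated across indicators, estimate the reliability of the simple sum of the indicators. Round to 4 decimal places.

0.7630

Var(C+E+L) = 2.8² + 3.4² + 21.6² + 2·[2.8·3.4·0.06 + 2.8·21.6·0.35 + 3.4·21.6·0.26] = 485.96 + 81.6672 = 567.627.
With uncorrelated errors the cross-covariances are all true-score covariance, so they carry over unchanged; only the diagonal terms shrink to ρᵢσᵢ².
True-score variance = [2.8²·0.74 + 3.4²·0.84 + 21.6²·0.72] + 81.6672 = 351.435 + 81.6672 = 433.102.
Reliability = 433.102 / 567.627 = 0.7630.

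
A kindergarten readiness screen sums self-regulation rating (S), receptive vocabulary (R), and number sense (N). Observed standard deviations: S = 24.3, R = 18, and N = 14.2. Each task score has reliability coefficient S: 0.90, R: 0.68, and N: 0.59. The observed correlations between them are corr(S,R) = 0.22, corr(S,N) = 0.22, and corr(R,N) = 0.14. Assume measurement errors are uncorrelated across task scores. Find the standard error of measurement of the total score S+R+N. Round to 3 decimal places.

15.665

Var(total) = 1116.13 + 415.85 = 1531.98.
True-score variance = 870.729 + 415.85 = 1286.58, so reliability = 0.8398.
Error variance = 1531.98 − 1286.58 = 245.401; SEM = √245.401 = 15.665.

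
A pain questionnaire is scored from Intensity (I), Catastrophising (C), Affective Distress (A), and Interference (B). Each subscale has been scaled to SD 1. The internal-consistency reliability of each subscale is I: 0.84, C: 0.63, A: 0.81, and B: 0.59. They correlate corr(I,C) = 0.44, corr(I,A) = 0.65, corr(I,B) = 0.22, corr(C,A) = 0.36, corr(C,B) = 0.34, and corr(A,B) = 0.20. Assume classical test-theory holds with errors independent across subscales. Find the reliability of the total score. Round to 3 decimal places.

0.866

Var(I+C+A+B) = 4 + 2·[0.44 + 0.65 + 0.22 + 0.36 + 0.34 + 0.20] = 4 + 4.42 = 8.42.
With uncorrelated errors the cross-covariances are all true-score covariance, so they carry over unchanged; only the diagonal terms shrink to ρᵢσᵢ².
True-score variance = [0.84 + 0.63 + 0.81 + 0.59] + 4.42 = 2.87 + 4.42 = 7.29.
Reliability = 7.29 / 8.42 = 0.866.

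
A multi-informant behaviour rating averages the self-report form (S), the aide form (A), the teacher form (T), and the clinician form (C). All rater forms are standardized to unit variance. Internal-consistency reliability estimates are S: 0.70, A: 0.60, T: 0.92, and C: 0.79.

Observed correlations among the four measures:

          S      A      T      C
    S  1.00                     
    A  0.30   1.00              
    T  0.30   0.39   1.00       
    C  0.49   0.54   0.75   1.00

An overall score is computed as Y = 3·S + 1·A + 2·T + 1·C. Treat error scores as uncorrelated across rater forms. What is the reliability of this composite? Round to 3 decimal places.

Var(Y) = 3² + 1 + 2² + 1 + 2·[3·0.30 + 6·0.30 + 3·0.49 + 2·0.39 + 0.54 + 2·0.75] = 15 + 13.98 = 28.98.
With uncorrelated errors the cross-covariances are all true-score covariance, so they carry over unchanged; only the diagonal terms shrink to ρᵢσᵢ².
True-score variance = [3²·0.70 + 0.60 + 2²·0.92 + 0.79] + 13.98 = 11.37 + 13.98 = 25.35.
Reliability = 25.35 / 28.98 = 0.875.

0.875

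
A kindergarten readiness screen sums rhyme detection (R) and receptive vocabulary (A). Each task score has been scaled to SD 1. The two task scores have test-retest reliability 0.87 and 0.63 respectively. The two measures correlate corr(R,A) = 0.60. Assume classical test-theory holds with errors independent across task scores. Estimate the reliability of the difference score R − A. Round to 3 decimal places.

Var(R−A) = 1 + 1 − 2·0.60 = 2 − 1.2 = 0.8.
Under uncorrelated errors the observed covariances equal the true-score covariances, so only the own-variance terms attenuate.
True-score variance = [0.87 + 0.63] − 1.2 = 1.5 − 1.2 = 0.3.
Reliability = 0.3 / 0.8 = 0.375.

0.375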